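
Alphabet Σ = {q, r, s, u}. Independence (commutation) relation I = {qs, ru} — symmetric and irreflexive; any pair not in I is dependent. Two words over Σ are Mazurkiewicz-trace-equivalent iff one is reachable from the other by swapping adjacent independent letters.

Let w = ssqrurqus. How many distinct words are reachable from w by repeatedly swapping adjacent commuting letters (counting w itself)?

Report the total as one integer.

drop 0:s onto floor
drop 1:s onto {0:s}
drop 2:q onto floor
drop 3:r onto {1:s, 2:q}
drop 4:u onto {1:s, 2:q}
drop 5:r onto {3:r}
drop 6:q onto {4:u, 5:r}
drop 7:u onto {6:q}
drop 8:s onto {7:u}
ground layer = {0:s, 2:q}
drop-orders for the pieces not yet dropped (sum over which currently-grounded one goes next):
  1 to go: {8} 1
  2 to go: {7,8} 1
  3 to go: {6,7,8} 1
  4 to go: {4,6,7,8} 1  {5,6,7,8} 1
  5 to go: {3,5,6,7,8} 1  {4,5,6,7,8} 2
  6 to go: {3,4,5,6,7,8} 3
  7 to go: {1,3,4,5,6,7,8} 3  {2,3,4,5,6,7,8} 3
  if 0:s drops first: 6 orders
  if 2:q drops first: 3 orders
heap linearizations: 9

9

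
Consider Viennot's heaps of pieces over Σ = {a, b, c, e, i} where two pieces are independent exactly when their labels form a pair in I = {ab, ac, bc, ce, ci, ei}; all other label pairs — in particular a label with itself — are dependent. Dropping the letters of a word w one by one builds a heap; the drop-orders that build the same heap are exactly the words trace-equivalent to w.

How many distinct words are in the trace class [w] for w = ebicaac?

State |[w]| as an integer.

21

piece 0:e — minimal
piece 1:b rests on {0:e}
piece 2:i rests on {1:b}
piece 3:c — minimal
piece 4:a rests on {2:i}
piece 5:a rests on {4:a}
piece 6:c rests on {3:c}
minimal pieces: {0:e, 3:c}
ways to finish when only these pieces remain (= sum over removing one remaining piece with nothing left below it):
  1 left: {5}→1  {6}→1
  2 left: {3,6}→1  {4,5}→1  {5,6}→2
  3 left: {2,4,5}→1  {3,5,6}→3  {4,5,6}→3
  4 left: {1,2,4,5}→1  {2,4,5,6}→4  {3,4,5,6}→6
  5 left: {0,1,2,4,5}→1  {1,2,4,5,6}→5  {2,3,4,5,6}→10
  placing 0:e first → 15 extensions
  placing 3:c first → 6 extensions
total linear extensions = 21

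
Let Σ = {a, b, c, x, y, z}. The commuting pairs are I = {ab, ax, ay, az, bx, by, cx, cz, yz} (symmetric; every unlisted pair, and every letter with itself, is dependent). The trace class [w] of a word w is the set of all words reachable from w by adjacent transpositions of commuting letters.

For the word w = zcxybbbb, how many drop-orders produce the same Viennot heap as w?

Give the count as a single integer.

35

#0=z has no predecessor
#1=c has no predecessor
#2=x depends on [0:z]
#3=y depends on [1:c, 2:x]
#4=b depends on [0:z, 1:c]
#5=b depends on [4:b]
#6=b depends on [5:b]
#7=b depends on [6:b]
sources: [0:z, 1:c]
N(rest) = Σ N(rest − s) over sources s of rest; N(one piece) = 1:
  size 1 → [3]=1  [7]=1
  size 2 → [2,3]=1  [3,7]=2  [6,7]=1
  size 3 → [2,3,7]=3  [3,6,7]=3  [5,6,7]=1
  size 4 → [2,3,6,7]=6  [3,5,6,7]=4  [4,5,6,7]=1
  size 5 → [2,3,5,6,7]=10  [3,4,5,6,7]=5
  size 6 → [1,3,4,5,6,7]=5  [2,3,4,5,6,7]=15
  first=0(z) contributes 20
  first=1(c) contributes 15
|[w]| = 35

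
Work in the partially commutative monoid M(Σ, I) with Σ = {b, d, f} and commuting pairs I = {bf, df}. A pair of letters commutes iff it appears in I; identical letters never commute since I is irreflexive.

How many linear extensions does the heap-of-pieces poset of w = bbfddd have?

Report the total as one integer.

6

#0=b has no predecessor
#1=b depends on [0:b]
#2=f has no predecessor
#3=d depends on [1:b]
#4=d depends on [3:d]
#5=d depends on [4:d]
sources: [0:b, 2:f]
N(rest) = Σ N(rest − s) over sources s of rest; N(one piece) = 1:
  size 1 → [2]=1  [5]=1
  size 2 → [2,5]=2  [4,5]=1
  size 3 → [2,4,5]=3  [3,4,5]=1
  size 4 → [1,3,4,5]=1  [2,3,4,5]=4
  first=0(b) contributes 5
  first=2(f) contributes 1
|[w]| = 6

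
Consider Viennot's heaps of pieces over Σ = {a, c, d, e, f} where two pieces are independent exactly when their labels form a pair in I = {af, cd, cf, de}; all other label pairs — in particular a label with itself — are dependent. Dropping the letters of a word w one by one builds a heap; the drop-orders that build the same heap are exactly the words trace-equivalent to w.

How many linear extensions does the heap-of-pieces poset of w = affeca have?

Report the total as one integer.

3

piece 0:a — minimal
piece 1:f — minimal
piece 2:f rests on {1:f}
piece 3:e rests on {0:a, 2:f}
piece 4:c rests on {3:e}
piece 5:a rests on {4:c}
minimal pieces: {0:a, 1:f}
ways to finish when only these pieces remain (= sum over removing one remaining piece with nothing left below it):
  1 left: {5}→1
  2 left: {4,5}→1
  3 left: {3,4,5}→1
  4 left: {0,3,4,5}→1  {2,3,4,5}→1
  placing 0:a first → 1 extensions
  placing 1:f first → 2 extensions
total linear extensions = 3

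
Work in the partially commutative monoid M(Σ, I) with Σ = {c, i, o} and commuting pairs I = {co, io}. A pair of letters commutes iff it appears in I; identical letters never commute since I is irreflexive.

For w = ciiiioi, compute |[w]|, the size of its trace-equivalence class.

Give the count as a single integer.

7

0(c) covers ∅
1(i) covers 0:c
2(i) covers 1:i
3(i) covers 2:i
4(i) covers 3:i
5(o) covers ∅
6(i) covers 4:i
floor of heap: 0:c, 5:o
completions by unplaced set U, small U first (add the entries for U minus each lowest piece of U):
  |U|=1: {5}:1  {6}:1
  |U|=2: {4,6}:1  {5,6}:2
  |U|=3: {3,4,6}:1  {4,5,6}:3
  |U|=4: {2,3,4,6}:1  {3,4,5,6}:4
  |U|=5: {1,2,3,4,6}:1  {2,3,4,5,6}:5
  start at 0(c): 6
  start at 5(o): 1
sum over floor = 7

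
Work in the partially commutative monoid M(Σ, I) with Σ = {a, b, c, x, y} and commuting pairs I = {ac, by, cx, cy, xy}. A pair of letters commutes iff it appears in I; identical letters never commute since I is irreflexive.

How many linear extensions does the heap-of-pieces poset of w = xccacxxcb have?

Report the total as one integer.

70

drop 0:x onto floor
drop 1:c onto floor
drop 2:c onto {1:c}
drop 3:a onto {0:x}
drop 4:c onto {2:c}
drop 5:x onto {3:a}
drop 6:x onto {5:x}
drop 7:c onto {4:c}
drop 8:b onto {6:x, 7:c}
ground layer = {0:x, 1:c}
drop-orders for the pieces not yet dropped (sum over which currently-grounded one goes next):
  1 to go: {8} 1
  2 to go: {6,8} 1  {7,8} 1
  3 to go: {4,7,8} 1  {5,6,8} 1  {6,7,8} 2
  4 to go: {2,4,7,8} 1  {3,5,6,8} 1  {4,6,7,8} 3  {5,6,7,8} 3
  5 to go: {0,3,5,6,8} 1  {1,2,4,7,8} 1  {2,4,6,7,8} 4  {3,5,6,7,8} 4  {4,5,6,7,8} 6
  6 to go: {0,3,5,6,7,8} 5  {1,2,4,6,7,8} 5  {2,4,5,6,7,8} 10  {3,4,5,6,7,8} 10
  7 to go: {0,3,4,5,6,7,8} 15  {1,2,4,5,6,7,8} 15  {2,3,4,5,6,7,8} 20
  if 0:x drops first: 35 orders
  if 1:c drops first: 35 orders
heap linearizations: 70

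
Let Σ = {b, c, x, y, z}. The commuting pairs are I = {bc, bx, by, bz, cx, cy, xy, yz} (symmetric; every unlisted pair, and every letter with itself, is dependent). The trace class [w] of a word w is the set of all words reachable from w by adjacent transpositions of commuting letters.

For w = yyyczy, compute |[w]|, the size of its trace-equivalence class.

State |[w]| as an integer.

15

#0=y has no predecessor
#1=y depends on [0:y]
#2=y depends on [1:y]
#3=c has no predecessor
#4=z depends on [3:c]
#5=y depends on [2:y]
sources: [0:y, 3:c]
N(rest) = Σ N(rest − s) over sources s of rest; N(one piece) = 1:
  size 1 → [4]=1  [5]=1
  size 2 → [2,5]=1  [3,4]=1  [4,5]=2
  size 3 → [1,2,5]=1  [2,4,5]=3  [3,4,5]=3
  size 4 → [0,1,2,5]=1  [1,2,4,5]=4  [2,3,4,5]=6
  first=0(y) contributes 10
  first=3(c) contributes 5
|[w]| = 15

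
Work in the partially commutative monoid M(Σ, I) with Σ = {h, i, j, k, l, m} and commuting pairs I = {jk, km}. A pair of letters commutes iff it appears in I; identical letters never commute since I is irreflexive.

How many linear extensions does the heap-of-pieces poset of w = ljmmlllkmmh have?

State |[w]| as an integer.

drop 0:l onto floor
drop 1:j onto {0:l}
drop 2:m onto {1:j}
drop 3:m onto {2:m}
drop 4:l onto {3:m}
drop 5:l onto {4:l}
drop 6:l onto {5:l}
drop 7:k onto {6:l}
drop 8:m onto {6:l}
drop 9:m onto {8:m}
drop 10:h onto {7:k, 9:m}
ground layer = {0:l}
drop-orders for the pieces not yet dropped (sum over which currently-grounded one goes next):
  1 to go: {10} 1
  2 to go: {7,10} 1  {9,10} 1
  3 to go: {7,9,10} 2  {8,9,10} 1
  4 to go: {7,8,9,10} 3
  5 to go: {6,7,8,9,10} 3
  6 to go: {5,6,7,8,9,10} 3
  7 to go: {4,5,6,7,8,9,10} 3
  8 to go: {3,4,5,6,7,8,9,10} 3
  9 to go: {2,3,4,5,6,7,8,9,10} 3
  if 0:l drops first: 3 orders

3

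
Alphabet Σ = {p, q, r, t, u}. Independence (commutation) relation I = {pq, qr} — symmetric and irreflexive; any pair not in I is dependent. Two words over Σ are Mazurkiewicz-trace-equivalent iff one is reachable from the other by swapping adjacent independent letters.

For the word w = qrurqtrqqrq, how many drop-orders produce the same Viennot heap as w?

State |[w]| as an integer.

#0=q has no predecessor
#1=r has no predecessor
#2=u depends on [0:q, 1:r]
#3=r depends on [2:u]
#4=q depends on [2:u]
#5=t depends on [3:r, 4:q]
#6=r depends on [5:t]
#7=q depends on [5:t]
#8=q depends on [7:q]
#9=r depends on [6:r]
#10=q depends on [8:q]
sources: [0:q, 1:r]
N(rest) = Σ N(rest − s) over sources s of rest; N(one piece) = 1:
  size 1 → [9]=1  [10]=1
  size 2 → [6,9]=1  [8,10]=1  [9,10]=2
  size 3 → [6,9,10]=3  [7,8,10]=1  [8,9,10]=3
  size 4 → [6,8,9,10]=6  [7,8,9,10]=4
  size 5 → [6,7,8,9,10]=10
  size 6 → [5,6,7,8,9,10]=10
  size 7 → [3,5,6,7,8,9,10]=10  [4,5,6,7,8,9,10]=10
  size 8 → [3,4,5,6,7,8,9,10]=20
  size 9 → [2,3,4,5,6,7,8,9,10]=20
  first=0(q) contributes 20
  first=1(r) contributes 20
|[w]| = 40

40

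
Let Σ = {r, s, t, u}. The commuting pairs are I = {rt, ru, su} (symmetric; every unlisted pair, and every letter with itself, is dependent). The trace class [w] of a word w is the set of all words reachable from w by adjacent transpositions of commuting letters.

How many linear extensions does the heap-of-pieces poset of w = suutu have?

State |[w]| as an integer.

drop 0:s onto floor
drop 1:u onto floor
drop 2:u onto {1:u}
drop 3:t onto {0:s, 2:u}
drop 4:u onto {3:t}
ground layer = {0:s, 1:u}
drop-orders for the pieces not yet dropped (sum over which currently-grounded one goes next):
  1 to go: {4} 1
  2 to go: {3,4} 1
  3 to go: {0,3,4} 1  {2,3,4} 1
  if 0:s drops first: 1 orders
  if 1:u drops first: 2 orders
heap linearizations: 3

3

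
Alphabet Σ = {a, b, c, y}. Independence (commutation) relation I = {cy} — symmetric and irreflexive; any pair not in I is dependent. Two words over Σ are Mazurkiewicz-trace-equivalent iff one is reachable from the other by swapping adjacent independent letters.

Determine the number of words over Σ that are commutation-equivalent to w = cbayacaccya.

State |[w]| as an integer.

3

#0=c has no predecessor
#1=b depends on [0:c]
#2=a depends on [1:b]
#3=y depends on [2:a]
#4=a depends on [3:y]
#5=c depends on [4:a]
#6=a depends on [5:c]
#7=c depends on [6:a]
#8=c depends on [7:c]
#9=y depends on [6:a]
#10=a depends on [8:c, 9:y]
sources: [0:c]
N(rest) = Σ N(rest − s) over sources s of rest; N(one piece) = 1:
  size 1 → [10]=1
  size 2 → [8,10]=1  [9,10]=1
  size 3 → [7,8,10]=1  [8,9,10]=2
  size 4 → [7,8,9,10]=3
  size 5 → [6,7,8,9,10]=3
  size 6 → [5,6,7,8,9,10]=3
  size 7 → [4,5,6,7,8,9,10]=3
  size 8 → [3,4,5,6,7,8,9,10]=3
  size 9 → [2,3,4,5,6,7,8,9,10]=3
  first=0(c) contributes 3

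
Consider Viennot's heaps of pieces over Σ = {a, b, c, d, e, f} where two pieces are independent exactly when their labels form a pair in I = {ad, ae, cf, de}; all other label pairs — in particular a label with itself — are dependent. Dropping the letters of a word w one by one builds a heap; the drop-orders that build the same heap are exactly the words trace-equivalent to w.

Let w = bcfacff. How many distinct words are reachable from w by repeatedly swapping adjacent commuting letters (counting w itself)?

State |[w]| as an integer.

6

piece 0:b — minimal
piece 1:c rests on {0:b}
piece 2:f rests on {0:b}
piece 3:a rests on {1:c, 2:f}
piece 4:c rests on {3:a}
piece 5:f rests on {3:a}
piece 6:f rests on {5:f}
minimal pieces: {0:b}
ways to finish when only these pieces remain (= sum over removing one remaining piece with nothing left below it):
  1 left: {4}→1  {6}→1
  2 left: {4,6}→2  {5,6}→1
  3 left: {4,5,6}→3
  4 left: {3,4,5,6}→3
  5 left: {1,3,4,5,6}→3  {2,3,4,5,6}→3
  placing 0:b first → 6 extensions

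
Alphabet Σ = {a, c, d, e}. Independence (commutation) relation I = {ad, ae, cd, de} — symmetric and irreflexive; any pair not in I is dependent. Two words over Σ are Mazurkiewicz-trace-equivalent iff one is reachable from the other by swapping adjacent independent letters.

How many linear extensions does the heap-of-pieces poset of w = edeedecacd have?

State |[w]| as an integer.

120

#0=e has no predecessor
#1=d has no predecessor
#2=e depends on [0:e]
#3=e depends on [2:e]
#4=d depends on [1:d]
#5=e depends on [3:e]
#6=c depends on [5:e]
#7=a depends on [6:c]
#8=c depends on [7:a]
#9=d depends on [4:d]
sources: [0:e, 1:d]
N(rest) = Σ N(rest − s) over sources s of rest; N(one piece) = 1:
  size 1 → [8]=1  [9]=1
  size 2 → [4,9]=1  [7,8]=1  [8,9]=2
  size 3 → [1,4,9]=1  [4,8,9]=3  [6,7,8]=1  [7,8,9]=3
  size 4 → [1,4,8,9]=4  [4,7,8,9]=6  [5,6,7,8]=1  [6,7,8,9]=4
  size 5 → [1,4,7,8,9]=10  [3,5,6,7,8]=1  [4,6,7,8,9]=10  [5,6,7,8,9]=5
  size 6 → [1,4,6,7,8,9]=20  [2,3,5,6,7,8]=1  [3,5,6,7,8,9]=6  [4,5,6,7,8,9]=15
  size 7 → [0,2,3,5,6,7,8]=1  [1,4,5,6,7,8,9]=35  [2,3,5,6,7,8,9]=7  [3,4,5,6,7,8,9]=21
  size 8 → [0,2,3,5,6,7,8,9]=8  [1,3,4,5,6,7,8,9]=56  [2,3,4,5,6,7,8,9]=28
  first=0(e) contributes 84
  first=1(d) contributes 36
|[w]| = 120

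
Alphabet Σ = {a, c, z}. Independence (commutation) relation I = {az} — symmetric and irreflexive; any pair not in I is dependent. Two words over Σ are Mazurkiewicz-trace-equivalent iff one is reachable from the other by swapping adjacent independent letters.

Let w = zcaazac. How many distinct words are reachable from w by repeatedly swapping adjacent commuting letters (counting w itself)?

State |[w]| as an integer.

4

#0=z has no predecessor
#1=c depends on [0:z]
#2=a depends on [1:c]
#3=a depends on [2:a]
#4=z depends on [1:c]
#5=a depends on [3:a]
#6=c depends on [4:z, 5:a]
sources: [0:z]
N(rest) = Σ N(rest − s) over sources s of rest; N(one piece) = 1:
  size 1 → [6]=1
  size 2 → [4,6]=1  [5,6]=1
  size 3 → [3,5,6]=1  [4,5,6]=2
  size 4 → [2,3,5,6]=1  [3,4,5,6]=3
  size 5 → [2,3,4,5,6]=4
  first=0(z) contributes 4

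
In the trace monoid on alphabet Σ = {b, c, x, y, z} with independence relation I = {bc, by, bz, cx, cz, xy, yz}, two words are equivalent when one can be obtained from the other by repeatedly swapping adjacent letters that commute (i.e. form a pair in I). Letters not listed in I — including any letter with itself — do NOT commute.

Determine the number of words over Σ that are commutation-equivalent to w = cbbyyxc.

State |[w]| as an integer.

35

#0=c has no predecessor
#1=b has no predecessor
#2=b depends on [1:b]
#3=y depends on [0:c]
#4=y depends on [3:y]
#5=x depends on [2:b]
#6=c depends on [4:y]
sources: [0:c, 1:b]
N(rest) = Σ N(rest − s) over sources s of rest; N(one piece) = 1:
  size 1 → [5]=1  [6]=1
  size 2 → [2,5]=1  [4,6]=1  [5,6]=2
  size 3 → [1,2,5]=1  [2,5,6]=3  [3,4,6]=1  [4,5,6]=3
  size 4 → [0,3,4,6]=1  [1,2,5,6]=4  [2,4,5,6]=6  [3,4,5,6]=4
  size 5 → [0,3,4,5,6]=5  [1,2,4,5,6]=10  [2,3,4,5,6]=10
  first=0(c) contributes 20
  first=1(b) contributes 15
|[w]| = 35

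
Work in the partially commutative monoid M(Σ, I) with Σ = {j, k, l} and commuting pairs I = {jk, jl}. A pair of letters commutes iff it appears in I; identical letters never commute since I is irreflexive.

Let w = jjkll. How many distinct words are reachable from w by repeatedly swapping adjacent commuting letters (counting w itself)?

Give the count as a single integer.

10

#0=j has no predecessor
#1=j depends on [0:j]
#2=k has no predecessor
#3=l depends on [2:k]
#4=l depends on [3:l]
sources: [0:j, 2:k]
N(rest) = Σ N(rest − s) over sources s of rest; N(one piece) = 1:
  size 1 → [1]=1  [4]=1
  size 2 → [0,1]=1  [1,4]=2  [3,4]=1
  size 3 → [0,1,4]=3  [1,3,4]=3  [2,3,4]=1
  first=0(j) contributes 4
  first=2(k) contributes 6
|[w]| = 10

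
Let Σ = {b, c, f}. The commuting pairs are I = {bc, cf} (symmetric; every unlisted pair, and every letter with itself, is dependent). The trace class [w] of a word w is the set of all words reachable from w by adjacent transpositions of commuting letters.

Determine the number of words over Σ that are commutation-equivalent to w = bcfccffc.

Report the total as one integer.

70

0(b) covers ∅
1(c) covers ∅
2(f) covers 0:b
3(c) covers 1:c
4(c) covers 3:c
5(f) covers 2:f
6(f) covers 5:f
7(c) covers 4:c
floor of heap: 0:b, 1:c
completions by unplaced set U, small U first (add the entries for U minus each lowest piece of U):
  |U|=1: {6}:1  {7}:1
  |U|=2: {4,7}:1  {5,6}:1  {6,7}:2
  |U|=3: {2,5,6}:1  {3,4,7}:1  {4,6,7}:3  {5,6,7}:3
  |U|=4: {0,2,5,6}:1  {1,3,4,7}:1  {2,5,6,7}:4  {3,4,6,7}:4  {4,5,6,7}:6
  |U|=5: {0,2,5,6,7}:5  {1,3,4,6,7}:5  {2,4,5,6,7}:10  {3,4,5,6,7}:10
  |U|=6: {0,2,4,5,6,7}:15  {1,3,4,5,6,7}:15  {2,3,4,5,6,7}:20
  start at 0(b): 35
  start at 1(c): 35
sum over floor = 70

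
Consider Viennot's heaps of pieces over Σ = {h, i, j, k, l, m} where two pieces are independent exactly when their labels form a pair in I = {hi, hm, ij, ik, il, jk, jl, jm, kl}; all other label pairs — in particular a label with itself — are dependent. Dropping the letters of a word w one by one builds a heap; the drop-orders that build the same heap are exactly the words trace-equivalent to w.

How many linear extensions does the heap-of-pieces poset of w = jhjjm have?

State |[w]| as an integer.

5

piece 0:j — minimal
piece 1:h rests on {0:j}
piece 2:j rests on {1:h}
piece 3:j rests on {2:j}
piece 4:m — minimal
minimal pieces: {0:j, 4:m}
ways to finish when only these pieces remain (= sum over removing one remaining piece with nothing left below it):
  1 left: {3}→1  {4}→1
  2 left: {2,3}→1  {3,4}→2
  3 left: {1,2,3}→1  {2,3,4}→3
  placing 0:j first → 4 extensions
  placing 4:m first → 1 extensions
total linear extensions = 5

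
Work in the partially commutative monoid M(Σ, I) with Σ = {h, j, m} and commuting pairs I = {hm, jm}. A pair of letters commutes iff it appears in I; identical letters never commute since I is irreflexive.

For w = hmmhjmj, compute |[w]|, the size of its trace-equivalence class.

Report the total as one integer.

35

drop 0:h onto floor
drop 1:m onto floor
drop 2:m onto {1:m}
drop 3:h onto {0:h}
drop 4:j onto {3:h}
drop 5:m onto {2:m}
drop 6:j onto {4:j}
ground layer = {0:h, 1:m}
drop-orders for the pieces not yet dropped (sum over which currently-grounded one goes next):
  1 to go: {5} 1  {6} 1
  2 to go: {2,5} 1  {4,6} 1  {5,6} 2
  3 to go: {1,2,5} 1  {2,5,6} 3  {3,4,6} 1  {4,5,6} 3
  4 to go: {0,3,4,6} 1  {1,2,5,6} 4  {2,4,5,6} 6  {3,4,5,6} 4
  5 to go: {0,3,4,5,6} 5  {1,2,4,5,6} 10  {2,3,4,5,6} 10
  if 0:h drops first: 20 orders
  if 1:m drops first: 15 orders
heap linearizations: 35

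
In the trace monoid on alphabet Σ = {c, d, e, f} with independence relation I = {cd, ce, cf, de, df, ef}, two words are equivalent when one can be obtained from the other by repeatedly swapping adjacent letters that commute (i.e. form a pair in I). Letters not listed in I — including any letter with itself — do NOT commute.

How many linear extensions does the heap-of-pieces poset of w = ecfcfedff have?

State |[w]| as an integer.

3780

#0=e has no predecessor
#1=c has no predecessor
#2=f has no predecessor
#3=c depends on [1:c]
#4=f depends on [2:f]
#5=e depends on [0:e]
#6=d has no predecessor
#7=f depends on [4:f]
#8=f depends on [7:f]
sources: [0:e, 1:c, 2:f, 6:d]
N(rest) = Σ N(rest − s) over sources s of rest; N(one piece) = 1:
  size 1 → [3]=1  [5]=1  [6]=1  [8]=1
  size 2 → [0,5]=1  [1,3]=1  [3,5]=2  [3,6]=2  [3,8]=2  [5,6]=2  [5,8]=2  [6,8]=2  [7,8]=1
  size 3 → [0,3,5]=3  [0,5,6]=3  [0,5,8]=3  [1,3,5]=3  [1,3,6]=3  [1,3,8]=3  [3,5,6]=6  [3,5,8]=6  [3,6,8]=6  [3,7,8]=3  [4,7,8]=1  [5,6,8]=6  [5,7,8]=3  [6,7,8]=3
  size 4 → [0,1,3,5]=6  [0,3,5,6]=12  [0,3,5,8]=12  [0,5,6,8]=12  [0,5,7,8]=6  [1,3,5,6]=12  [1,3,5,8]=12  [1,3,6,8]=12  [1,3,7,8]=6  [2,4,7,8]=1  [3,4,7,8]=4  [3,5,6,8]=24  [3,5,7,8]=12  [3,6,7,8]=12  [4,5,7,8]=4  [4,6,7,8]=4  [5,6,7,8]=12
  size 5 → [0,1,3,5,6]=30  [0,1,3,5,8]=30  [0,3,5,6,8]=60  [0,3,5,7,8]=30  [0,4,5,7,8]=10  [0,5,6,7,8]=30  [1,3,4,7,8]=10  [1,3,5,6,8]=60  [1,3,5,7,8]=30  [1,3,6,7,8]=30  [2,3,4,7,8]=5  [2,4,5,7,8]=5  [2,4,6,7,8]=5  [3,4,5,7,8]=20  [3,4,6,7,8]=20  [3,5,6,7,8]=60  [4,5,6,7,8]=20
  size 6 → [0,1,3,5,6,8]=180  [0,1,3,5,7,8]=90  [0,2,4,5,7,8]=15  [0,3,4,5,7,8]=60  [0,3,5,6,7,8]=180  [0,4,5,6,7,8]=60  [1,2,3,4,7,8]=15  [1,3,4,5,7,8]=60  [1,3,4,6,7,8]=60  [1,3,5,6,7,8]=180  [2,3,4,5,7,8]=30  [2,3,4,6,7,8]=30  [2,4,5,6,7,8]=30  [3,4,5,6,7,8]=120
  size 7 → [0,1,3,4,5,7,8]=210  [0,1,3,5,6,7,8]=630  [0,2,3,4,5,7,8]=105  [0,2,4,5,6,7,8]=105  [0,3,4,5,6,7,8]=420  [1,2,3,4,5,7,8]=105  [1,2,3,4,6,7,8]=105  [1,3,4,5,6,7,8]=420  [2,3,4,5,6,7,8]=210
  first=0(e) contributes 840
  first=1(c) contributes 840
  first=2(f) contributes 1680
  first=6(d) contributes 420
|[w]| = 3780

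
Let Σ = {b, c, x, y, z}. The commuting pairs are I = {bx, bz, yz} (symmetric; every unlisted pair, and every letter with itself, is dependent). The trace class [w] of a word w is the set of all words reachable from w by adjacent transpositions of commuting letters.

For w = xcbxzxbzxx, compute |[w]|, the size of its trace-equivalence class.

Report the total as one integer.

drop 0:x onto floor
drop 1:c onto {0:x}
drop 2:b onto {1:c}
drop 3:x onto {1:c}
drop 4:z onto {3:x}
drop 5:x onto {4:z}
drop 6:b onto {2:b}
drop 7:z onto {5:x}
drop 8:x onto {7:z}
drop 9:x onto {8:x}
ground layer = {0:x}
drop-orders for the pieces not yet dropped (sum over which currently-grounded one goes next):
  1 to go: {6} 1  {9} 1
  2 to go: {2,6} 1  {6,9} 2  {8,9} 1
  3 to go: {2,6,9} 3  {6,8,9} 3  {7,8,9} 1
  4 to go: {2,6,8,9} 6  {5,7,8,9} 1  {6,7,8,9} 4
  5 to go: {2,6,7,8,9} 10  {4,5,7,8,9} 1  {5,6,7,8,9} 5
  6 to go: {2,5,6,7,8,9} 15  {3,4,5,7,8,9} 1  {4,5,6,7,8,9} 6
  7 to go: {2,4,5,6,7,8,9} 21  {3,4,5,6,7,8,9} 7
  8 to go: {2,3,4,5,6,7,8,9} 28
  if 0:x drops first: 28 orders

28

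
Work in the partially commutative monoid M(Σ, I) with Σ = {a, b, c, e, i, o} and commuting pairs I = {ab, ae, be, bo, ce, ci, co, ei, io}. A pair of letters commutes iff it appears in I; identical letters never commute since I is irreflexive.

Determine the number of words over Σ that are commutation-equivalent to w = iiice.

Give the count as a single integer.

20

#0=i has no predecessor
#1=i depends on [0:i]
#2=i depends on [1:i]
#3=c has no predecessor
#4=e has no predecessor
sources: [0:i, 3:c, 4:e]
N(rest) = Σ N(rest − s) over sources s of rest; N(one piece) = 1:
  size 1 → [2]=1  [3]=1  [4]=1
  size 2 → [1,2]=1  [2,3]=2  [2,4]=2  [3,4]=2
  size 3 → [0,1,2]=1  [1,2,3]=3  [1,2,4]=3  [2,3,4]=6
  first=0(i) contributes 12
  first=3(c) contributes 4
  first=4(e) contributes 4
|[w]| = 20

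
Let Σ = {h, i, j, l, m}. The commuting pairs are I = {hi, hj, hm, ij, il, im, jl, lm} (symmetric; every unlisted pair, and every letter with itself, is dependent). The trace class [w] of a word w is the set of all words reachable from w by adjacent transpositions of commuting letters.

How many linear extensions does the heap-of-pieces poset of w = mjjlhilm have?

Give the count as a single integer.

0(m) covers ∅
1(j) covers 0:m
2(j) covers 1:j
3(l) covers ∅
4(h) covers 3:l
5(i) covers ∅
6(l) covers 4:h
7(m) covers 2:j
floor of heap: 0:m, 3:l, 5:i
completions by unplaced set U, small U first (add the entries for U minus each lowest piece of U):
  |U|=1: {5}:1  {6}:1  {7}:1
  |U|=2: {2,7}:1  {4,6}:1  {5,6}:2  {5,7}:2  {6,7}:2
  |U|=3: {1,2,7}:1  {2,5,7}:3  {2,6,7}:3  {3,4,6}:1  {4,5,6}:3  {4,6,7}:3  {5,6,7}:6
  |U|=4: {0,1,2,7}:1  {1,2,5,7}:4  {1,2,6,7}:4  {2,4,6,7}:6  {2,5,6,7}:12  {3,4,5,6}:4  {3,4,6,7}:4  {4,5,6,7}:12
  |U|=5: {0,1,2,5,7}:5  {0,1,2,6,7}:5  {1,2,4,6,7}:10  {1,2,5,6,7}:20  {2,3,4,6,7}:10  {2,4,5,6,7}:30  {3,4,5,6,7}:20
  |U|=6: {0,1,2,4,6,7}:15  {0,1,2,5,6,7}:30  {1,2,3,4,6,7}:20  {1,2,4,5,6,7}:60  {2,3,4,5,6,7}:60
  start at 0(m): 140
  start at 3(l): 105
  start at 5(i): 35
sum over floor = 280

280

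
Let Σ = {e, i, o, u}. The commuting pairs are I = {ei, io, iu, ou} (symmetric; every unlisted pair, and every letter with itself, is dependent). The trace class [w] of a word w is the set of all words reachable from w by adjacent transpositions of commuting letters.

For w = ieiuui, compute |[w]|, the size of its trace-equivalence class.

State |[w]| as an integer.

piece 0:i — minimal
piece 1:e — minimal
piece 2:i rests on {0:i}
piece 3:u rests on {1:e}
piece 4:u rests on {3:u}
piece 5:i rests on {2:i}
minimal pieces: {0:i, 1:e}
ways to finish when only these pieces remain (= sum over removing one remaining piece with nothing left below it):
  1 left: {4}→1  {5}→1
  2 left: {2,5}→1  {3,4}→1  {4,5}→2
  3 left: {0,2,5}→1  {1,3,4}→1  {2,4,5}→3  {3,4,5}→3
  4 left: {0,2,4,5}→4  {1,3,4,5}→4  {2,3,4,5}→6
  placing 0:i first → 10 extensions
  placing 1:e first → 10 extensions
total linear extensions = 20

20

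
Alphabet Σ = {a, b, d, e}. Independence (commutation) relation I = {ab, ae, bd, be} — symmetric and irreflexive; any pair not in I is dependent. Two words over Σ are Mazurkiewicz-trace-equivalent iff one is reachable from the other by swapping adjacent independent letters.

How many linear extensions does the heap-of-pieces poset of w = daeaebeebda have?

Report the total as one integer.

825

piece 0:d — minimal
piece 1:a rests on {0:d}
piece 2:e rests on {0:d}
piece 3:a rests on {1:a}
piece 4:e rests on {2:e}
piece 5:b — minimal
piece 6:e rests on {4:e}
piece 7:e rests on {6:e}
piece 8:b rests on {5:b}
piece 9:d rests on {3:a, 7:e}
piece 10:a rests on {9:d}
minimal pieces: {0:d, 5:b}
ways to finish when only these pieces remain (= sum over removing one remaining piece with nothing left below it):
  1 left: {8}→1  {10}→1
  2 left: {5,8}→1  {8,10}→2  {9,10}→1
  3 left: {3,9,10}→1  {5,8,10}→3  {7,9,10}→1  {8,9,10}→3
  4 left: {1,3,9,10}→1  {3,7,9,10}→2  {3,8,9,10}→4  {5,8,9,10}→6  {6,7,9,10}→1  {7,8,9,10}→4
  5 left: {1,3,7,9,10}→3  {1,3,8,9,10}→5  {3,5,8,9,10}→10  {3,6,7,9,10}→3  {3,7,8,9,10}→10  {4,6,7,9,10}→1  {5,7,8,9,10}→10  {6,7,8,9,10}→5
  6 left: {1,3,5,8,9,10}→15  {1,3,6,7,9,10}→6  {1,3,7,8,9,10}→18  {2,4,6,7,9,10}→1  {3,4,6,7,9,10}→4  {3,5,7,8,9,10}→30  {3,6,7,8,9,10}→18  {4,6,7,8,9,10}→6  {5,6,7,8,9,10}→15
  7 left: {1,3,4,6,7,9,10}→10  {1,3,5,7,8,9,10}→63  {1,3,6,7,8,9,10}→42  {2,3,4,6,7,9,10}→5  {2,4,6,7,8,9,10}→7  {3,4,6,7,8,9,10}→28  {3,5,6,7,8,9,10}→63  {4,5,6,7,8,9,10}→21
  8 left: {1,2,3,4,6,7,9,10}→15  {1,3,4,6,7,8,9,10}→80  {1,3,5,6,7,8,9,10}→168  {2,3,4,6,7,8,9,10}→40  {2,4,5,6,7,8,9,10}→28  {3,4,5,6,7,8,9,10}→112
  9 left: {0,1,2,3,4,6,7,9,10}→15  {1,2,3,4,6,7,8,9,10}→135  {1,3,4,5,6,7,8,9,10}→360  {2,3,4,5,6,7,8,9,10}→180
  placing 0:d first → 675 extensions
  placing 5:b first → 150 extensions
total linear extensions = 825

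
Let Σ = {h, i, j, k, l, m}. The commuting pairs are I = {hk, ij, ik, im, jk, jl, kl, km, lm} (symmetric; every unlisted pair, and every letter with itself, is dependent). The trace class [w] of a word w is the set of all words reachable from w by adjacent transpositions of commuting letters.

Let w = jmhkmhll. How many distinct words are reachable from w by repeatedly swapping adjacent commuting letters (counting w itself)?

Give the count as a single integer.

0(j) covers ∅
1(m) covers 0:j
2(h) covers 1:m
3(k) covers ∅
4(m) covers 2:h
5(h) covers 4:m
6(l) covers 5:h
7(l) covers 6:l
floor of heap: 0:j, 3:k
completions by unplaced set U, small U first (add the entries for U minus each lowest piece of U):
  |U|=1: {3}:1  {7}:1
  |U|=2: {3,7}:2  {6,7}:1
  |U|=3: {3,6,7}:3  {5,6,7}:1
  |U|=4: {3,5,6,7}:4  {4,5,6,7}:1
  |U|=5: {2,4,5,6,7}:1  {3,4,5,6,7}:5
  |U|=6: {1,2,4,5,6,7}:1  {2,3,4,5,6,7}:6
  start at 0(j): 7
  start at 3(k): 1
sum over floor = 8

8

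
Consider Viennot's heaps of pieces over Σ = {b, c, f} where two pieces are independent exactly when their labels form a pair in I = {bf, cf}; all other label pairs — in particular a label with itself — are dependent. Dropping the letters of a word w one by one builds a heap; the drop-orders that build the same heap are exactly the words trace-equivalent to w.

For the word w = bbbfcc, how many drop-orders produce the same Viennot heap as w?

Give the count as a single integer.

piece 0:b — minimal
piece 1:b rests on {0:b}
piece 2:b rests on {1:b}
piece 3:f — minimal
piece 4:c rests on {2:b}
piece 5:c rests on {4:c}
minimal pieces: {0:b, 3:f}
ways to finish when only these pieces remain (= sum over removing one remaining piece with nothing left below it):
  1 left: {3}→1  {5}→1
  2 left: {3,5}→2  {4,5}→1
  3 left: {2,4,5}→1  {3,4,5}→3
  4 left: {1,2,4,5}→1  {2,3,4,5}→4
  placing 0:b first → 5 extensions
  placing 3:f first → 1 extensions
total linear extensions = 6

6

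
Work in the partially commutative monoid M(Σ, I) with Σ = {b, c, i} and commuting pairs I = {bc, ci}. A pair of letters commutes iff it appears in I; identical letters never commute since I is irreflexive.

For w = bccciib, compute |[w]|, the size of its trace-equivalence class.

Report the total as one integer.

drop 0:b onto floor
drop 1:c onto floor
drop 2:c onto {1:c}
drop 3:c onto {2:c}
drop 4:i onto {0:b}
drop 5:i onto {4:i}
drop 6:b onto {5:i}
ground layer = {0:b, 1:c}
drop-orders for the pieces not yet dropped (sum over which currently-grounded one goes next):
  1 to go: {3} 1  {6} 1
  2 to go: {2,3} 1  {3,6} 2  {5,6} 1
  3 to go: {1,2,3} 1  {2,3,6} 3  {3,5,6} 3  {4,5,6} 1
  4 to go: {0,4,5,6} 1  {1,2,3,6} 4  {2,3,5,6} 6  {3,4,5,6} 4
  5 to go: {0,3,4,5,6} 5  {1,2,3,5,6} 10  {2,3,4,5,6} 10
  if 0:b drops first: 20 orders
  if 1:c drops first: 15 orders
heap linearizations: 35

35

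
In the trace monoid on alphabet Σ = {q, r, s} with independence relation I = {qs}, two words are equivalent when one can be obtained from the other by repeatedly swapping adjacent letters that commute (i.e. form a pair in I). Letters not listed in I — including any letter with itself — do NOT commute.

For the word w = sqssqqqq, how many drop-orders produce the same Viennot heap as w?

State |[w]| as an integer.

56

piece 0:s — minimal
piece 1:q — minimal
piece 2:s rests on {0:s}
piece 3:s rests on {2:s}
piece 4:q rests on {1:q}
piece 5:q rests on {4:q}
piece 6:q rests on {5:q}
piece 7:q rests on {6:q}
minimal pieces: {0:s, 1:q}
ways to finish when only these pieces remain (= sum over removing one remaining piece with nothing left below it):
  1 left: {3}→1  {7}→1
  2 left: {2,3}→1  {3,7}→2  {6,7}→1
  3 left: {0,2,3}→1  {2,3,7}→3  {3,6,7}→3  {5,6,7}→1
  4 left: {0,2,3,7}→4  {2,3,6,7}→6  {3,5,6,7}→4  {4,5,6,7}→1
  5 left: {0,2,3,6,7}→10  {1,4,5,6,7}→1  {2,3,5,6,7}→10  {3,4,5,6,7}→5
  6 left: {0,2,3,5,6,7}→20  {1,3,4,5,6,7}→6  {2,3,4,5,6,7}→15
  placing 0:s first → 21 extensions
  placing 1:q first → 35 extensions
total linear extensions = 56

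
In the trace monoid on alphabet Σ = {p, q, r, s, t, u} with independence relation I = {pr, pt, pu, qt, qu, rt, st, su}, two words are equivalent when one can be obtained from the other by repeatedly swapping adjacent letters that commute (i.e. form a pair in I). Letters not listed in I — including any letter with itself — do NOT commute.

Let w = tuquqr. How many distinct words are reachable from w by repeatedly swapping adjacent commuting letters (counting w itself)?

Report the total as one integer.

10

drop 0:t onto floor
drop 1:u onto {0:t}
drop 2:q onto floor
drop 3:u onto {1:u}
drop 4:q onto {2:q}
drop 5:r onto {3:u, 4:q}
ground layer = {0:t, 2:q}
drop-orders for the pieces not yet dropped (sum over which currently-grounded one goes next):
  1 to go: {5} 1
  2 to go: {3,5} 1  {4,5} 1
  3 to go: {1,3,5} 1  {2,4,5} 1  {3,4,5} 2
  4 to go: {0,1,3,5} 1  {1,3,4,5} 3  {2,3,4,5} 3
  if 0:t drops first: 6 orders
  if 2:q drops first: 4 orders
heap linearizations: 10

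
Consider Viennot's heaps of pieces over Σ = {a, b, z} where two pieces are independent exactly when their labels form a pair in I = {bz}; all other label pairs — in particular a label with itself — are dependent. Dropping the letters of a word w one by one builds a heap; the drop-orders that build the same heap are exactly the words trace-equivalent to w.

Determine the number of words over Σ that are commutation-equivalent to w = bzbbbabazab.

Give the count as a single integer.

piece 0:b — minimal
piece 1:z — minimal
piece 2:b rests on {0:b}
piece 3:b rests on {2:b}
piece 4:b rests on {3:b}
piece 5:a rests on {1:z, 4:b}
piece 6:b rests on {5:a}
piece 7:a rests on {6:b}
piece 8:z rests on {7:a}
piece 9:a rests on {8:z}
piece 10:b rests on {9:a}
minimal pieces: {0:b, 1:z}
ways to finish when only these pieces remain (= sum over removing one remaining piece with nothing left below it):
  1 left: {10}→1
  2 left: {9,10}→1
  3 left: {8,9,10}→1
  4 left: {7,8,9,10}→1
  5 left: {6,7,8,9,10}→1
  6 left: {5,6,7,8,9,10}→1
  7 left: {1,5,6,7,8,9,10}→1  {4,5,6,7,8,9,10}→1
  8 left: {1,4,5,6,7,8,9,10}→2  {3,4,5,6,7,8,9,10}→1
  9 left: {1,3,4,5,6,7,8,9,10}→3  {2,3,4,5,6,7,8,9,10}→1
  placing 0:b first → 4 extensions
  placing 1:z first → 1 extensions
total linear extensions = 5

5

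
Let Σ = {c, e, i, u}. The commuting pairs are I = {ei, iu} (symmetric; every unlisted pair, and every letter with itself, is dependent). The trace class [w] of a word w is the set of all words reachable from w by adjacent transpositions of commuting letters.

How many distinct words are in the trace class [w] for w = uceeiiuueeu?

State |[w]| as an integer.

piece 0:u — minimal
piece 1:c rests on {0:u}
piece 2:e rests on {1:c}
piece 3:e rests on {2:e}
piece 4:i rests on {1:c}
piece 5:i rests on {4:i}
piece 6:u rests on {3:e}
piece 7:u rests on {6:u}
piece 8:e rests on {7:u}
piece 9:e rests on {8:e}
piece 10:u rests on {9:e}
minimal pieces: {0:u}
ways to finish when only these pieces remain (= sum over removing one remaining piece with nothing left below it):
  1 left: {5}→1  {10}→1
  2 left: {4,5}→1  {5,10}→2  {9,10}→1
  3 left: {4,5,10}→3  {5,9,10}→3  {8,9,10}→1
  4 left: {4,5,9,10}→6  {5,8,9,10}→4  {7,8,9,10}→1
  5 left: {4,5,8,9,10}→10  {5,7,8,9,10}→5  {6,7,8,9,10}→1
  6 left: {3,6,7,8,9,10}→1  {4,5,7,8,9,10}→15  {5,6,7,8,9,10}→6
  7 left: {2,3,6,7,8,9,10}→1  {3,5,6,7,8,9,10}→7  {4,5,6,7,8,9,10}→21
  8 left: {2,3,5,6,7,8,9,10}→8  {3,4,5,6,7,8,9,10}→28
  9 left: {2,3,4,5,6,7,8,9,10}→36
  placing 0:u first → 36 extensions

36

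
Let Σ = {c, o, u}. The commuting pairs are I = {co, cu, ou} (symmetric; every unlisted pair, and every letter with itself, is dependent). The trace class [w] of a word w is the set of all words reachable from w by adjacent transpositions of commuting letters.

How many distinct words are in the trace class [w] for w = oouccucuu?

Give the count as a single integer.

#0=o has no predecessor
#1=o depends on [0:o]
#2=u has no predecessor
#3=c has no predecessor
#4=c depends on [3:c]
#5=u depends on [2:u]
#6=c depends on [4:c]
#7=u depends on [5:u]
#8=u depends on [7:u]
sources: [0:o, 2:u, 3:c]
N(rest) = Σ N(rest − s) over sources s of rest; N(one piece) = 1:
  size 1 → [1]=1  [6]=1  [8]=1
  size 2 → [0,1]=1  [1,6]=2  [1,8]=2  [4,6]=1  [6,8]=2  [7,8]=1
  size 3 → [0,1,6]=3  [0,1,8]=3  [1,4,6]=3  [1,6,8]=6  [1,7,8]=3  [3,4,6]=1  [4,6,8]=3  [5,7,8]=1  [6,7,8]=3
  size 4 → [0,1,4,6]=6  [0,1,6,8]=12  [0,1,7,8]=6  [1,3,4,6]=4  [1,4,6,8]=12  [1,5,7,8]=4  [1,6,7,8]=12  [2,5,7,8]=1  [3,4,6,8]=4  [4,6,7,8]=6  [5,6,7,8]=4
  size 5 → [0,1,3,4,6]=10  [0,1,4,6,8]=30  [0,1,5,7,8]=10  [0,1,6,7,8]=30  [1,2,5,7,8]=5  [1,3,4,6,8]=20  [1,4,6,7,8]=30  [1,5,6,7,8]=20  [2,5,6,7,8]=5  [3,4,6,7,8]=10  [4,5,6,7,8]=10
  size 6 → [0,1,2,5,7,8]=15  [0,1,3,4,6,8]=60  [0,1,4,6,7,8]=90  [0,1,5,6,7,8]=60  [1,2,5,6,7,8]=30  [1,3,4,6,7,8]=60  [1,4,5,6,7,8]=60  [2,4,5,6,7,8]=15  [3,4,5,6,7,8]=20
  size 7 → [0,1,2,5,6,7,8]=105  [0,1,3,4,6,7,8]=210  [0,1,4,5,6,7,8]=210  [1,2,4,5,6,7,8]=105  [1,3,4,5,6,7,8]=140  [2,3,4,5,6,7,8]=35
  first=0(o) contributes 280
  first=2(u) contributes 560
  first=3(c) contributes 420
|[w]| = 1260

1260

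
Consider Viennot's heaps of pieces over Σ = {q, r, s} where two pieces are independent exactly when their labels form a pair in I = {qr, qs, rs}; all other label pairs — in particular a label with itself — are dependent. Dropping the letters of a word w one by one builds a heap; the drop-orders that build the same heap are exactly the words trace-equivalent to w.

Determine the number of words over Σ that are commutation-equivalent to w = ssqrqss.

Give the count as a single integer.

drop 0:s onto floor
drop 1:s onto {0:s}
drop 2:q onto floor
drop 3:r onto floor
drop 4:q onto {2:q}
drop 5:s onto {1:s}
drop 6:s onto {5:s}
ground layer = {0:s, 2:q, 3:r}
drop-orders for the pieces not yet dropped (sum over which currently-grounded one goes next):
  1 to go: {3} 1  {4} 1  {6} 1
  2 to go: {2,4} 1  {3,4} 2  {3,6} 2  {4,6} 2  {5,6} 1
  3 to go: {1,5,6} 1  {2,3,4} 3  {2,4,6} 3  {3,4,6} 6  {3,5,6} 3  {4,5,6} 3
  4 to go: {0,1,5,6} 1  {1,3,5,6} 4  {1,4,5,6} 4  {2,3,4,6} 12  {2,4,5,6} 6  {3,4,5,6} 12
  5 to go: {0,1,3,5,6} 5  {0,1,4,5,6} 5  {1,2,4,5,6} 10  {1,3,4,5,6} 20  {2,3,4,5,6} 30
  if 0:s drops first: 60 orders
  if 2:q drops first: 30 orders
  if 3:r drops first: 15 orders
heap linearizations: 105

105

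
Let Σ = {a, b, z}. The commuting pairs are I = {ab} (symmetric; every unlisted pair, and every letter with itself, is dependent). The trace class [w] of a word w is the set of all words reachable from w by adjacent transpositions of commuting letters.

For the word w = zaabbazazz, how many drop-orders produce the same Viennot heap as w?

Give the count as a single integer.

piece 0:z — minimal
piece 1:a rests on {0:z}
piece 2:a rests on {1:a}
piece 3:b rests on {0:z}
piece 4:b rests on {3:b}
piece 5:a rests on {2:a}
piece 6:z rests on {4:b, 5:a}
piece 7:a rests on {6:z}
piece 8:z rests on {7:a}
piece 9:z rests on {8:z}
minimal pieces: {0:z}
ways to finish when only these pieces remain (= sum over removing one remaining piece with nothing left below it):
  1 left: {9}→1
  2 left: {8,9}→1
  3 left: {7,8,9}→1
  4 left: {6,7,8,9}→1
  5 left: {4,6,7,8,9}→1  {5,6,7,8,9}→1
  6 left: {2,5,6,7,8,9}→1  {3,4,6,7,8,9}→1  {4,5,6,7,8,9}→2
  7 left: {1,2,5,6,7,8,9}→1  {2,4,5,6,7,8,9}→3  {3,4,5,6,7,8,9}→3
  8 left: {1,2,4,5,6,7,8,9}→4  {2,3,4,5,6,7,8,9}→6
  placing 0:z first → 10 extensions

10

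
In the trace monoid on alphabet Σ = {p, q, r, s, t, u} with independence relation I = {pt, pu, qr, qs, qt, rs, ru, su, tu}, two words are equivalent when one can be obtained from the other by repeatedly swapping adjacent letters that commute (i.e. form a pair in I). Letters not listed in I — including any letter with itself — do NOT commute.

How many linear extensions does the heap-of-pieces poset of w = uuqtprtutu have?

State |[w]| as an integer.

drop 0:u onto floor
drop 1:u onto {0:u}
drop 2:q onto {1:u}
drop 3:t onto floor
drop 4:p onto {2:q}
drop 5:r onto {3:t, 4:p}
drop 6:t onto {5:r}
drop 7:u onto {2:q}
drop 8:t onto {6:t}
drop 9:u onto {7:u}
ground layer = {0:u, 3:t}
drop-orders for the pieces not yet dropped (sum over which currently-grounded one goes next):
  1 to go: {8} 1  {9} 1
  2 to go: {6,8} 1  {7,9} 1  {8,9} 2
  3 to go: {5,6,8} 1  {6,8,9} 3  {7,8,9} 3
  4 to go: {3,5,6,8} 1  {4,5,6,8} 1  {5,6,8,9} 4  {6,7,8,9} 6
  5 to go: {3,4,5,6,8} 2  {3,5,6,8,9} 5  {4,5,6,8,9} 5  {5,6,7,8,9} 10
  6 to go: {3,4,5,6,8,9} 12  {3,5,6,7,8,9} 15  {4,5,6,7,8,9} 15
  7 to go: {2,4,5,6,7,8,9} 15  {3,4,5,6,7,8,9} 42
  8 to go: {1,2,4,5,6,7,8,9} 15  {2,3,4,5,6,7,8,9} 57
  if 0:u drops first: 72 orders
  if 3:t drops first: 15 orders
heap linearizations: 87

87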